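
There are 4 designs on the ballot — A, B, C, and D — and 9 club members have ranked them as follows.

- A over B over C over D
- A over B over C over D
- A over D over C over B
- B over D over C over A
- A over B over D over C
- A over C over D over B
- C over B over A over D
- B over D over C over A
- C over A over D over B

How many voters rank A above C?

Ballots ranking A above C: 5.
Ballots ranking C above A: 4.
So 5 of 9 voters prefer A to C.

5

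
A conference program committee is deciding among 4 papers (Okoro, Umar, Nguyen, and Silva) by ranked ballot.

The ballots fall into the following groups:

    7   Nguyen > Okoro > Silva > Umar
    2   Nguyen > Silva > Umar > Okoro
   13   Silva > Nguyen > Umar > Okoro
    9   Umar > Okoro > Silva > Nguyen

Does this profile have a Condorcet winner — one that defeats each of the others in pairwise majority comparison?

Head-to-head results (31 voters total):
Okoro vs Umar: Umar wins 24–7.
Okoro vs Nguyen: Nguyen wins 22–9.
Okoro vs Silva: Okoro wins 16–15.
Umar vs Nguyen: Nguyen wins 22–9.
Umar vs Silva: Silva wins 22–9.
Nguyen vs Silva: Silva wins 22–9.
No candidate beats all others: Okoro beats Silva beats Umar beats Okoro, a majority cycle.

No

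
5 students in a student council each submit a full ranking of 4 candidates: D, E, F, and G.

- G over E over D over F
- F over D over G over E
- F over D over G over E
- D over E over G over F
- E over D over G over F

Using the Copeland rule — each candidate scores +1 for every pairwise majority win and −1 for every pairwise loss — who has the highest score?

D

Pairwise results:
  D vs E: D wins 3–2.
  D vs F: D wins 3–2.
  D vs G: D wins 4–1.
  E vs F: E wins 3–2.
  E vs G: G wins 3–2.
  F vs G: G wins 3–2.
Copeland scores (wins − losses):
  D: 3 − 0 = 3
  E: 1 − 2 = -1
  F: 0 − 3 = -3
  G: 2 − 1 = 1
D has the best Copeland score.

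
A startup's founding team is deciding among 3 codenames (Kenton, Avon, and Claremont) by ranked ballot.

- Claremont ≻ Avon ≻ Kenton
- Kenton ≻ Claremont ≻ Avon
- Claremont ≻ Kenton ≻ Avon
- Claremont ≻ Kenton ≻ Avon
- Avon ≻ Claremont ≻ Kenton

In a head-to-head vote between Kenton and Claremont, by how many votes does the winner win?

Ballots ranking Kenton above Claremont: 1.
Ballots ranking Claremont above Kenton: 4.
Claremont wins 4–1, a margin of 3.

3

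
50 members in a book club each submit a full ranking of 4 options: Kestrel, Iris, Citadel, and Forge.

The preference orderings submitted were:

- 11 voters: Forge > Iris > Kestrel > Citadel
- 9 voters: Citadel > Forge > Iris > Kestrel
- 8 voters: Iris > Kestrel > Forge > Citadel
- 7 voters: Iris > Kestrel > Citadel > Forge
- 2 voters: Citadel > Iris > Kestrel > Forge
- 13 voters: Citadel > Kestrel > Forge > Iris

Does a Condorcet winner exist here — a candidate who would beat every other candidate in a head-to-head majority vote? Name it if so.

Head-to-head results (50 voters total):
Kestrel vs Iris: Iris wins 37–13.
Kestrel vs Citadel: Kestrel wins 26–24.
Kestrel vs Forge: Kestrel wins 30–20.
Iris vs Citadel: Iris wins 26–24.
Iris vs Forge: Forge wins 33–17.
Citadel vs Forge: Citadel wins 31–19.
No candidate beats all others: Kestrel beats Forge beats Iris beats Kestrel, a majority cycle.

There is no Condorcet winner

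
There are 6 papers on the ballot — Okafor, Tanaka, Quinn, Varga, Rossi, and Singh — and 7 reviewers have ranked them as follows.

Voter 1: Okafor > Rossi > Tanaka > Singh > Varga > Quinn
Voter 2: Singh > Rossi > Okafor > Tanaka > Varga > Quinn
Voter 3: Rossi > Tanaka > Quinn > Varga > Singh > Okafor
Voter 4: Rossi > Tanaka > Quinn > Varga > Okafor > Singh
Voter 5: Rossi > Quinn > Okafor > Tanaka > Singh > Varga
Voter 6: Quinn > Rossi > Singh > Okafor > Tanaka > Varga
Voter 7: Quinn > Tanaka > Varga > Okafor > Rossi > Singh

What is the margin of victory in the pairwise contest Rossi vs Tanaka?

Ballots ranking Rossi above Tanaka: 6.
Ballots ranking Tanaka above Rossi: 1.
Rossi wins 6–1, a margin of 5.

5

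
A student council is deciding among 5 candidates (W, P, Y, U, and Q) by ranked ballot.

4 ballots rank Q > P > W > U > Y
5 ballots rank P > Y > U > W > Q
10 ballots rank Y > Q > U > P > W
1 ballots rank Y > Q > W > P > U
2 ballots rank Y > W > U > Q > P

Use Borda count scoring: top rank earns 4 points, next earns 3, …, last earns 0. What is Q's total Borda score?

51

Borda scores:
  W: 4·2 + 5·1 + 10·0 + 2 + 2·3 = 21
  P: 4·3 + 5·4 + 10·1 + 1 + 2·0 = 43
  Y: 4·0 + 5·3 + 10·4 + 4 + 2·4 = 67
  U: 4·1 + 5·2 + 10·2 + 0 + 2·2 = 38
  Q: 4·4 + 5·0 + 10·3 + 3 + 2·1 = 51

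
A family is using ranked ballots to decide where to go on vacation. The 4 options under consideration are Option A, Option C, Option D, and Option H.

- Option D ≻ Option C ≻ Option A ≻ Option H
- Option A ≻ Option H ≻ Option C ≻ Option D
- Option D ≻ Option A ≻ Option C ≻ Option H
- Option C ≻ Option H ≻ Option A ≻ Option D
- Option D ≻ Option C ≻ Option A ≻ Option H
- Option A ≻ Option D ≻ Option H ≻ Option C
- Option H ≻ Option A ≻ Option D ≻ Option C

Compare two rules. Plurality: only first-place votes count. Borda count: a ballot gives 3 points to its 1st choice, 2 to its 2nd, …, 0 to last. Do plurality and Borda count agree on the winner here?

Plurality first-place counts: Option A 2, Option C 1, Option D 3, Option H 1 → Option D.
Borda totals: Option A 13, Option C 9, Option D 12, Option H 8 → Option A.
The two rules disagree: plurality picks Option D, Borda picks Option A.

No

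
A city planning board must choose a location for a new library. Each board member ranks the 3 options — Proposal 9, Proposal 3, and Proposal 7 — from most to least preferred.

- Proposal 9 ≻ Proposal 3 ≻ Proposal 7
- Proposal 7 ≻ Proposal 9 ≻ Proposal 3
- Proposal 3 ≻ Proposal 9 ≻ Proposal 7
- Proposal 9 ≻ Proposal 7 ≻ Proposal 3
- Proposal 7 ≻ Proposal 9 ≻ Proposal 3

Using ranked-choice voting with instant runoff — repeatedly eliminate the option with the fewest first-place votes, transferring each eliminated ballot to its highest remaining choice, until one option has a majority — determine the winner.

Proposal 9

Round 1: Proposal 9 2, Proposal 7 2, Proposal 3 1. Proposal 3 has the fewest and is eliminated.
Round 2: Proposal 9 3, Proposal 7 2. Proposal 9 has a majority.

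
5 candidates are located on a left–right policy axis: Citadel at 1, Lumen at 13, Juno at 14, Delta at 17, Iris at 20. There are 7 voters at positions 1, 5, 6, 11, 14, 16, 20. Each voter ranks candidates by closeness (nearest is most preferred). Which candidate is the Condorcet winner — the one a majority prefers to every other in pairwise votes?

With single-peaked preferences on a line, the Condorcet winner is the candidate closest to the median voter.
The median voter (position 11) is closest to Lumen at 13.
Check: Lumen vs Delta — voters closer to Lumen: 5 of 7.

Lumen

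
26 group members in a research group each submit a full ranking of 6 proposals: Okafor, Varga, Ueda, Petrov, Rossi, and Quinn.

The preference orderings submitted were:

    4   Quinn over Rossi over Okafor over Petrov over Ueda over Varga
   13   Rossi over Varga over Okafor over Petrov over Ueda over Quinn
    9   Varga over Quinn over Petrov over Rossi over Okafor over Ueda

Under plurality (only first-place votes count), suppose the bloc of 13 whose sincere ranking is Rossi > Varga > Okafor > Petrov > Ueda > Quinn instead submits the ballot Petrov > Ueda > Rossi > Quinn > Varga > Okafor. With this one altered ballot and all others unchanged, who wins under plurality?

Petrov

First-place totals with the altered ballot: Okafor 0, Varga 9, Ueda 0, Petrov 13, Rossi 0, Quinn 4.
The switch changes the winner from Rossi to Petrov.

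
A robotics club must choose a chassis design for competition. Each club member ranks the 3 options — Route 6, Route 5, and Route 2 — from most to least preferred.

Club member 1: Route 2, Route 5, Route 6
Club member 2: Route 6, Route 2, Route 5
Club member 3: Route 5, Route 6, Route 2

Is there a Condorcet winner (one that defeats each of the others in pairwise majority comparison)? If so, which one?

Head-to-head results (3 voters total):
Route 6 vs Route 5: Route 5 wins 2–1.
Route 6 vs Route 2: Route 6 wins 2–1.
Route 5 vs Route 2: Route 2 wins 2–1.
No candidate beats all others: Route 6 beats Route 2 beats Route 5 beats Route 6, a majority cycle.

There is no Condorcet winner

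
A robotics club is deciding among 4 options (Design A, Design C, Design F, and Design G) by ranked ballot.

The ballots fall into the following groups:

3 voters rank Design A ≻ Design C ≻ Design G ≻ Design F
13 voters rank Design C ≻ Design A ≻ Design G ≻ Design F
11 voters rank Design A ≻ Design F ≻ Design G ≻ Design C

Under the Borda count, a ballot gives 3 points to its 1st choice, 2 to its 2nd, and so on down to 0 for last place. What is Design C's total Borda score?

45

Borda scores:
  Design A: 3·3 + 13·2 + 11·3 = 68
  Design C: 3·2 + 13·3 + 11·0 = 45
  Design F: 3·0 + 13·0 + 11·2 = 22
  Design G: 3·1 + 13·1 + 11·1 = 27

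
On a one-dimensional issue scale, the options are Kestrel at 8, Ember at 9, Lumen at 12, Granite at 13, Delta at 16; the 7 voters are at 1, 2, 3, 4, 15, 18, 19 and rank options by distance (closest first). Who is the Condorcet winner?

Kestrel

With single-peaked preferences on a line, the Condorcet winner is the candidate closest to the median voter.
The median voter (position 4) is closest to Kestrel at 8.
Check: Kestrel vs Lumen — voters closer to Kestrel: 4 of 7.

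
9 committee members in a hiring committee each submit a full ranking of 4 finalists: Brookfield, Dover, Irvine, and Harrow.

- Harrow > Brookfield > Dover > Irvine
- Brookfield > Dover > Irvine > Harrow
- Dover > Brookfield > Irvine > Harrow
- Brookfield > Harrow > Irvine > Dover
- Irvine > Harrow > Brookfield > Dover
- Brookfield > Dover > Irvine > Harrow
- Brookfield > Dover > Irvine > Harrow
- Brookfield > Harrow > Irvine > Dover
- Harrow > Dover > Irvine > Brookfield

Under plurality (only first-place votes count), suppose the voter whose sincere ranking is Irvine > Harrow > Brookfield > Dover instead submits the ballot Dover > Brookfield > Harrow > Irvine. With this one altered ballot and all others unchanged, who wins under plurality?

Brookfield

First-place totals with the altered ballot: Brookfield 5, Dover 2, Irvine 0, Harrow 2.
The winner is unchanged: still Brookfield.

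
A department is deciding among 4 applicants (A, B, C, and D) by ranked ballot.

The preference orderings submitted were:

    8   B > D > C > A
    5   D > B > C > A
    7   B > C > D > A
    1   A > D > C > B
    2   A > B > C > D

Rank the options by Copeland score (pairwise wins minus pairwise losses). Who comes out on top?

Pairwise results:
  A vs B: B wins 20–3.
  A vs C: C wins 20–3.
  A vs D: D wins 20–3.
  B vs C: B wins 22–1.
  B vs D: B wins 17–6.
  C vs D: D wins 14–9.
Copeland scores (wins − losses):
  A: 0 − 3 = -3
  B: 3 − 0 = 3
  C: 1 − 2 = -1
  D: 2 − 1 = 1
B has the best Copeland score.

B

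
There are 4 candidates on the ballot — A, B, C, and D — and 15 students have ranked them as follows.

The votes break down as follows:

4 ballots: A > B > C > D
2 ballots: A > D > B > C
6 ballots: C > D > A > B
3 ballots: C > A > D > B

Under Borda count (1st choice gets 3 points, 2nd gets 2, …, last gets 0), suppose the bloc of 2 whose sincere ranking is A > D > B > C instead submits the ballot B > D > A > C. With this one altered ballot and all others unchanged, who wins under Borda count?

Borda totals with the altered ballot: A 26, B 14, C 31, D 19.
The winner is unchanged: still C.

C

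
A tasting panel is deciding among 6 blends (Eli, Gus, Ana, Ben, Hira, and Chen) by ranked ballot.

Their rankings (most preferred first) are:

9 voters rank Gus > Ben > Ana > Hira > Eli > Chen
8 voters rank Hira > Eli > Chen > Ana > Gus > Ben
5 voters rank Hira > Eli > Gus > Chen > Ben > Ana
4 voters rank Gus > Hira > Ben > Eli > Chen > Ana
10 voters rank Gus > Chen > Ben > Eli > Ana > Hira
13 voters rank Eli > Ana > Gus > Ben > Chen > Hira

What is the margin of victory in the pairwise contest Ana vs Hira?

Ballots ranking Ana above Hira: 9+10+13 = 32.
Ballots ranking Hira above Ana: 8+5+4 = 17.
Ana wins 32–17, a margin of 15.

15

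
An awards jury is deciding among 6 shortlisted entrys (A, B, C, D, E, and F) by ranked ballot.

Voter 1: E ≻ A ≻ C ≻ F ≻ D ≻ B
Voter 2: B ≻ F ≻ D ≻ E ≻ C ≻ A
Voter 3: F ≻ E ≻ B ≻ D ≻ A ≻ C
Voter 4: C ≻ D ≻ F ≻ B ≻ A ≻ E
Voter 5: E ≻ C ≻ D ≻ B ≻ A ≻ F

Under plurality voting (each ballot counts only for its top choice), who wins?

First-place vote totals:
  A: 0
  B: 1
  C: 1
  D: 0
  E: 2
  F: 1
E has the most first-place votes.

E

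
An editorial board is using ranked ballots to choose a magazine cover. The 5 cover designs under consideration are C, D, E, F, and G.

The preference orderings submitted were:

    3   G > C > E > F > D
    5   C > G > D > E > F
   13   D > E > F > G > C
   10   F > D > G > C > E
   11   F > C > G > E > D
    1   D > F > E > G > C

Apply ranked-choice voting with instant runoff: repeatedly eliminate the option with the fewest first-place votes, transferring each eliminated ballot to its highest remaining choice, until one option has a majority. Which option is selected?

Round 1: F 21, D 14, C 5, G 3, E 0. E has the fewest and is eliminated.
Round 2: F 21, D 14, C 5, G 3. G has the fewest and is eliminated.
Round 3: F 21, D 14, C 8. C has the fewest and is eliminated.
Round 4: F 24, D 19. F has a majority.

F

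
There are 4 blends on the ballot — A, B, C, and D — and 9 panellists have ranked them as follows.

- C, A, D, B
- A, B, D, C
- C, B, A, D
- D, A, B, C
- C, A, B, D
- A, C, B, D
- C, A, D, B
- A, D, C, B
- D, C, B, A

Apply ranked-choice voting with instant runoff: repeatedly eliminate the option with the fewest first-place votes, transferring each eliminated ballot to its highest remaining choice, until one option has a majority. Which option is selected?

Round 1: C 4, A 3, D 2, B 0. B has the fewest and is eliminated.
Round 2: C 4, A 3, D 2. D has the fewest and is eliminated.
Round 3: C 5, A 4. C has a majority.

C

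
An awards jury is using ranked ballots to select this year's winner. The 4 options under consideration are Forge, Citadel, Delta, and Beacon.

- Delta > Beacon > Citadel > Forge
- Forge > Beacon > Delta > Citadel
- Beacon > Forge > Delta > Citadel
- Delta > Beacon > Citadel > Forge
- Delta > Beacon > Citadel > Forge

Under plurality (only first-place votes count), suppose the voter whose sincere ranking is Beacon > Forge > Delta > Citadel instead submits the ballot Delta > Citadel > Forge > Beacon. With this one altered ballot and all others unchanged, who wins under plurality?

Delta

First-place totals with the altered ballot: Forge 1, Citadel 0, Delta 4, Beacon 0.
The winner is unchanged: still Delta.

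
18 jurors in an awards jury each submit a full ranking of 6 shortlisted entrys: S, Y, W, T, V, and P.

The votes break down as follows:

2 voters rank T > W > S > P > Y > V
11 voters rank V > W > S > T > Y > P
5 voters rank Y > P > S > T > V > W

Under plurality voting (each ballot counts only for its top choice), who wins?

V

First-place vote totals:
  S: 0
  Y: 5
  W: 0
  T: 2
  V: 11
  P: 0
V has the most first-place votes.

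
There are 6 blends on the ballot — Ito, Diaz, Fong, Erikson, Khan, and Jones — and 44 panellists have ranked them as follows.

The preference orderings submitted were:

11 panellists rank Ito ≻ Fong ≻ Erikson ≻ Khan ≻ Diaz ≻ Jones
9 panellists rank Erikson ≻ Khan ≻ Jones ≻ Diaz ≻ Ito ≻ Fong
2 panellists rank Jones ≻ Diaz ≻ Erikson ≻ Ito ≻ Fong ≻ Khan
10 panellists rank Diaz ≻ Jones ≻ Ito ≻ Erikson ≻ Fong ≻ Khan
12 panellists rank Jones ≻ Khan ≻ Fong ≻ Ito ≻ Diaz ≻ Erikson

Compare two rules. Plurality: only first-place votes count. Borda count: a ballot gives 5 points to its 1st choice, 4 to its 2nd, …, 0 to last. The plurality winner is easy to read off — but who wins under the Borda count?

Plurality first-place counts: Ito 11, Diaz 10, Fong 0, Erikson 9, Khan 0, Jones 14 → Jones.
Borda totals: Ito 122, Diaz 99, Fong 92, Erikson 104, Khan 106, Jones 137 → Jones.

Jones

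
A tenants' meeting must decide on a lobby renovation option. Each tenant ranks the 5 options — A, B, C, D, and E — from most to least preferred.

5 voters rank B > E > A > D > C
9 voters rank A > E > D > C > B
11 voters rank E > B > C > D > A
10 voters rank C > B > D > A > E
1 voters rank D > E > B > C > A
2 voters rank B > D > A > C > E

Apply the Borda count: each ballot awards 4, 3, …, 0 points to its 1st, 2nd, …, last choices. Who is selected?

B

Borda scores:
  A: 5·2 + 9·4 + 11·0 + 10·1 + 0 + 2·2 = 60
  B: 5·4 + 9·0 + 11·3 + 10·3 + 2 + 2·4 = 93
  C: 5·0 + 9·1 + 11·2 + 10·4 + 1 + 2·1 = 74
  D: 5·1 + 9·2 + 11·1 + 10·2 + 4 + 2·3 = 64
  E: 5·3 + 9·3 + 11·4 + 10·0 + 3 + 2·0 = 89
B has the highest total.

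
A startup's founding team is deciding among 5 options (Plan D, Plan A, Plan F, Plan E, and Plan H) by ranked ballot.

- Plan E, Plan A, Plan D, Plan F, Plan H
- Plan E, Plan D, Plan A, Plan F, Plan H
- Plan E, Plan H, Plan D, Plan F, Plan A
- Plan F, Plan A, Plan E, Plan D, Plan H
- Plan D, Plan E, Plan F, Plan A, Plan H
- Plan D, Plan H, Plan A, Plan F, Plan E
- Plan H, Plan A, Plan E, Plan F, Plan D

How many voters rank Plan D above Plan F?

Ballots ranking Plan D above Plan F: 5.
Ballots ranking Plan F above Plan D: 2.
So 5 of 7 voters prefer Plan D to Plan F.

5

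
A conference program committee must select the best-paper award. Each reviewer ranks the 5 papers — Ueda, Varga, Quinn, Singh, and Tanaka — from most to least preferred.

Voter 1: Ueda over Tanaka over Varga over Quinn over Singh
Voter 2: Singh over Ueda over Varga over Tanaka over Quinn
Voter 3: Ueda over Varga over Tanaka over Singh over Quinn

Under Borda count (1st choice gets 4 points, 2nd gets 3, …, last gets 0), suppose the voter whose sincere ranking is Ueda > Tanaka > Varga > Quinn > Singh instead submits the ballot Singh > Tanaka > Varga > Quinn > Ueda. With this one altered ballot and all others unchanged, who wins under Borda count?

Borda totals with the altered ballot: Ueda 7, Varga 7, Quinn 1, Singh 9, Tanaka 6.
The switch changes the winner from Ueda to Singh.

Singh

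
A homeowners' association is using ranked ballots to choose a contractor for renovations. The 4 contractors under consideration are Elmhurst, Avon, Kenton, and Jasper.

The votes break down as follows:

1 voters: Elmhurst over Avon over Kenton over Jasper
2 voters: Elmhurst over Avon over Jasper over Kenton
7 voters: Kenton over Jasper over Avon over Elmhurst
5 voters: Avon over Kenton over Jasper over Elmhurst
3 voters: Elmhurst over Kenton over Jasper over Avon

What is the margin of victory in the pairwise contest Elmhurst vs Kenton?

Ballots ranking Elmhurst above Kenton: 1+2+3 = 6.
Ballots ranking Kenton above Elmhurst: 7+5 = 12.
Kenton wins 12–6, a margin of 6.

6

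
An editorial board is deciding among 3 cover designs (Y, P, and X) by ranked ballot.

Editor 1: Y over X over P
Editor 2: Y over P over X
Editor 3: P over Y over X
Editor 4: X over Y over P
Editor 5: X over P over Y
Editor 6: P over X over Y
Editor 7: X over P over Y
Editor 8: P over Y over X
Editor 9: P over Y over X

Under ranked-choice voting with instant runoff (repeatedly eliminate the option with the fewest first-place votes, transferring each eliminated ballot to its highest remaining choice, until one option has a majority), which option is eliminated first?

Y

Round 1: P 4, X 3, Y 2. Y has the fewest and is eliminated.
Round 2: P 5, X 4. P has a majority.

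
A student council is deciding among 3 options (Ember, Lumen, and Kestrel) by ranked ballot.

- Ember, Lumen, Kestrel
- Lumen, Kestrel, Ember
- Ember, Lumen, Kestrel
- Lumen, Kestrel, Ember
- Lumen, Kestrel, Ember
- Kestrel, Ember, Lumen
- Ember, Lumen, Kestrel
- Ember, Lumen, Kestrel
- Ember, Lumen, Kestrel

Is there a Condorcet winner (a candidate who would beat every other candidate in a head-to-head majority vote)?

Head-to-head results (9 voters total):
Ember vs Lumen: Ember wins 6–3.
Ember vs Kestrel: Ember wins 5–4.
Lumen vs Kestrel: Lumen wins 8–1.
Ember beats each rival — Lumen (6–3), Kestrel (5–4) — so Ember is the Condorcet winner.

Yes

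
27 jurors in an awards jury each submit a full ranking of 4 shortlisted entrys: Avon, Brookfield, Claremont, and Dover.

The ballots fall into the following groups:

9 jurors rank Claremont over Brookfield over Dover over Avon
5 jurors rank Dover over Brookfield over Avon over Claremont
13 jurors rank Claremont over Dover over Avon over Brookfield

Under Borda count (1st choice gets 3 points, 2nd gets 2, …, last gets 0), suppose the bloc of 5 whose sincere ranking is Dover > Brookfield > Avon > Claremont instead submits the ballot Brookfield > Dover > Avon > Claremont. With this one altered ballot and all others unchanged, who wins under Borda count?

Borda totals with the altered ballot: Avon 18, Brookfield 33, Claremont 66, Dover 45.
The winner is unchanged: still Claremont.

Claremont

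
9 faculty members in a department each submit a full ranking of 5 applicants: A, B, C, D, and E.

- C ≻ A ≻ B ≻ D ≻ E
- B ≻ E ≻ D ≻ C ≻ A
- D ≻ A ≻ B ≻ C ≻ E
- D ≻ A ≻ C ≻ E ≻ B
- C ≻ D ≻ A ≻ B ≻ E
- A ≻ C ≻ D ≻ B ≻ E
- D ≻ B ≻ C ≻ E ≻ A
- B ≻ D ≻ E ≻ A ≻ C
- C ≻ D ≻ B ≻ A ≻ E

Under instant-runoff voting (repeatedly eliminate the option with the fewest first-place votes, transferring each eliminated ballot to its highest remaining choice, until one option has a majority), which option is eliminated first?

Round 1: C 3, D 3, B 2, A 1, E 0. E has the fewest and is eliminated.
Round 2: C 3, D 3, B 2, A 1. A has the fewest and is eliminated.
Round 3: C 4, D 3, B 2. B has the fewest and is eliminated.
Round 4: D 5, C 4. D has a majority.

E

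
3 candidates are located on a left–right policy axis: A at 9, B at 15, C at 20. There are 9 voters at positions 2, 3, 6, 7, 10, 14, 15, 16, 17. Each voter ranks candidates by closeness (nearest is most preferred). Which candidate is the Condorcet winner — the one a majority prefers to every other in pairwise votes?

A

With single-peaked preferences on a line, the Condorcet winner is the candidate closest to the median voter.
The median voter (position 10) is closest to A at 9.
Check: A vs C — voters closer to A: 6 of 9.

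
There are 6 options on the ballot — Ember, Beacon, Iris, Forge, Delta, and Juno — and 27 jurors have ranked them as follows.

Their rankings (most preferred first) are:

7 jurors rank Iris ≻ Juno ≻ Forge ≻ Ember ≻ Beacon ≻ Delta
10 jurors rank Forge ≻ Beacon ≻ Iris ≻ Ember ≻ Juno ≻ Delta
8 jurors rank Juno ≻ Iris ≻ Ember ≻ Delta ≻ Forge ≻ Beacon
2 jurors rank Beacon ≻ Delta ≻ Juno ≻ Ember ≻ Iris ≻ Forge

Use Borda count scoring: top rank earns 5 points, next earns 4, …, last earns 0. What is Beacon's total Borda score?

57

Borda scores:
  Ember: 7·2 + 10·2 + 8·3 + 2·2 = 62
  Beacon: 7·1 + 10·4 + 8·0 + 2·5 = 57
  Iris: 7·5 + 10·3 + 8·4 + 2·1 = 99
  Forge: 7·3 + 10·5 + 8·1 + 2·0 = 79
  Delta: 7·0 + 10·0 + 8·2 + 2·4 = 24
  Juno: 7·4 + 10·1 + 8·5 + 2·3 = 84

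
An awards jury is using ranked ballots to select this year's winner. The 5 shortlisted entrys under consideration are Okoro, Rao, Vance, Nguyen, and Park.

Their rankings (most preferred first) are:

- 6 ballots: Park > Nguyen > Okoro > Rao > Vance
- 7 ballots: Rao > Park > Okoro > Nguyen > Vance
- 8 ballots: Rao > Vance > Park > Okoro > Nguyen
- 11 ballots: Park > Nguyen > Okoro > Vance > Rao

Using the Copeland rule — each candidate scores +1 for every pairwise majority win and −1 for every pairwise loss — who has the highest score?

Pairwise results:
  Okoro vs Rao: Okoro wins 17–15.
  Okoro vs Vance: Okoro wins 24–8.
  Okoro vs Nguyen: Nguyen wins 17–15.
  Okoro vs Park: Park wins 32–0.
  Rao vs Vance: Rao wins 21–11.
  Rao vs Nguyen: Nguyen wins 17–15.
  Rao vs Park: Park wins 17–15.
  Vance vs Nguyen: Nguyen wins 24–8.
  Vance vs Park: Park wins 24–8.
  Nguyen vs Park: Park wins 32–0.
Copeland scores (wins − losses):
  Okoro: 2 − 2 = 0
  Rao: 1 − 3 = -2
  Vance: 0 − 4 = -4
  Nguyen: 3 − 1 = 2
  Park: 4 − 0 = 4
Park has the best Copeland score.

Park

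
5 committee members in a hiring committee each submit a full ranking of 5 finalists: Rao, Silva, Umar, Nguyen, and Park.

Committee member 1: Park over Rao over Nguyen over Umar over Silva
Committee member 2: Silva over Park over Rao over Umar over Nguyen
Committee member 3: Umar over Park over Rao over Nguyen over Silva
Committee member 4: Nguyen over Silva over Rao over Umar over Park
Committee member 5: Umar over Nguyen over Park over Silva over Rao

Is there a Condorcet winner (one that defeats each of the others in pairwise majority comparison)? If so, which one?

There is no Condorcet winner

Head-to-head results (5 voters total):
Rao vs Silva: Silva wins 3–2.
Rao vs Umar: Rao wins 3–2.
Rao vs Nguyen: Rao wins 3–2.
Rao vs Park: Park wins 4–1.
Silva vs Umar: Umar wins 3–2.
Silva vs Nguyen: Nguyen wins 4–1.
Silva vs Park: Park wins 3–2.
Umar vs Nguyen: Umar wins 3–2.
Umar vs Park: Umar wins 3–2.
Nguyen vs Park: Park wins 3–2.
No candidate beats all others: Rao beats Umar beats Silva beats Rao, a majority cycle.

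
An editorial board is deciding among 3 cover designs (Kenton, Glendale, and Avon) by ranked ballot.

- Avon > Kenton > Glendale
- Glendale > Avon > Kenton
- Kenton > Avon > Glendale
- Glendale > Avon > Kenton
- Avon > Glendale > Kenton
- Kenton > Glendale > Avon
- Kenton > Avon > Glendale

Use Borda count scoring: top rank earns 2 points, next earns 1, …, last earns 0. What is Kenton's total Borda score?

7

Borda scores:
  Kenton: 1 + 0 + 2 + 0 + 0 + 2 + 2 = 7
  Glendale: 0 + 2 + 0 + 2 + 1 + 1 + 0 = 6
  Avon: 2 + 1 + 1 + 1 + 2 + 0 + 1 = 8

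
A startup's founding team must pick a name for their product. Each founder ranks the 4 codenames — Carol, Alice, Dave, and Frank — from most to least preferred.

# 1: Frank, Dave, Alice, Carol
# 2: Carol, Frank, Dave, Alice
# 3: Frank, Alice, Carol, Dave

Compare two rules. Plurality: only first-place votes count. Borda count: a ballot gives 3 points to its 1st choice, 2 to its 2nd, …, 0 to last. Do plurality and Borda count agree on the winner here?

Yes

Plurality first-place counts: Carol 1, Alice 0, Dave 0, Frank 2 → Frank.
Borda totals: Carol 4, Alice 3, Dave 3, Frank 8 → Frank.
The two rules agree on Frank.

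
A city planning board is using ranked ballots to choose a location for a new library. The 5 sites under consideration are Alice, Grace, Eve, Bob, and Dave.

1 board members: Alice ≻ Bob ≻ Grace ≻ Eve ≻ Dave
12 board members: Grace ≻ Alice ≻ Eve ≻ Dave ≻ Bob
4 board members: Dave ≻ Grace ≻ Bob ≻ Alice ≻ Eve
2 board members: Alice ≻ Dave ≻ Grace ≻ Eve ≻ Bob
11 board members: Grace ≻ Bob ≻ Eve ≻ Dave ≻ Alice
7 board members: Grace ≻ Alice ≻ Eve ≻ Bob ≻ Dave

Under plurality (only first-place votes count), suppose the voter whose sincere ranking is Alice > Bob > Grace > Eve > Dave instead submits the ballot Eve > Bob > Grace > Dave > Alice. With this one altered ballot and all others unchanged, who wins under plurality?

Grace

First-place totals with the altered ballot: Alice 2, Grace 30, Eve 1, Bob 0, Dave 4.
The winner is unchanged: still Grace.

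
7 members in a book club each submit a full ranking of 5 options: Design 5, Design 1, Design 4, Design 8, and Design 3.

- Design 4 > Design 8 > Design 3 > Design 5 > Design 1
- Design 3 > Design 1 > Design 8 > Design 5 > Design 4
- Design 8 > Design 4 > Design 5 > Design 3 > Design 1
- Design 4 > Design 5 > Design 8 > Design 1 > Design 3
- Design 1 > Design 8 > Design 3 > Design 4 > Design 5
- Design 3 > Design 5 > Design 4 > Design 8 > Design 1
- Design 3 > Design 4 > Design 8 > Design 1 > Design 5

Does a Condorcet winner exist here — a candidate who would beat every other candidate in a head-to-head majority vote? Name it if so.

There is no Condorcet winner

Head-to-head results (7 voters total):
Design 5 vs Design 1: Design 5 wins 4–3.
Design 5 vs Design 4: Design 4 wins 5–2.
Design 5 vs Design 8: Design 8 wins 5–2.
Design 5 vs Design 3: Design 3 wins 5–2.
Design 1 vs Design 4: Design 4 wins 5–2.
Design 1 vs Design 8: Design 8 wins 5–2.
Design 1 vs Design 3: Design 3 wins 5–2.
Design 4 vs Design 8: Design 4 wins 4–3.
Design 4 vs Design 3: Design 3 wins 4–3.
Design 8 vs Design 3: Design 8 wins 4–3.
No candidate beats all others: Design 4 beats Design 8 beats Design 3 beats Design 4, a majority cycle.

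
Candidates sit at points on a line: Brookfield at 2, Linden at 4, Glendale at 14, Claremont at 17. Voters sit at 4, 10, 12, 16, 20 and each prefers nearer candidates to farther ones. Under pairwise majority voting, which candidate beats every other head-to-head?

Glendale

With single-peaked preferences on a line, the Condorcet winner is the candidate closest to the median voter.
The median voter (position 12) is closest to Glendale at 14.
Check: Glendale vs Claremont — voters closer to Glendale: 3 of 5.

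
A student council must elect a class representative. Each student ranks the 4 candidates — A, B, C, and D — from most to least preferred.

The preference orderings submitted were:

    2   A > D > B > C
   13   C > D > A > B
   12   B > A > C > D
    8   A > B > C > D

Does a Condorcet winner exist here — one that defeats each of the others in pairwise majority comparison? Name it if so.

Head-to-head results (35 voters total):
A vs B: A wins 23–12.
A vs C: A wins 22–13.
A vs D: A wins 22–13.
B vs C: B wins 22–13.
B vs D: B wins 20–15.
C vs D: C wins 33–2.
A beats each rival — B (23–12), C (22–13), D (22–13) — so A is the Condorcet winner.

A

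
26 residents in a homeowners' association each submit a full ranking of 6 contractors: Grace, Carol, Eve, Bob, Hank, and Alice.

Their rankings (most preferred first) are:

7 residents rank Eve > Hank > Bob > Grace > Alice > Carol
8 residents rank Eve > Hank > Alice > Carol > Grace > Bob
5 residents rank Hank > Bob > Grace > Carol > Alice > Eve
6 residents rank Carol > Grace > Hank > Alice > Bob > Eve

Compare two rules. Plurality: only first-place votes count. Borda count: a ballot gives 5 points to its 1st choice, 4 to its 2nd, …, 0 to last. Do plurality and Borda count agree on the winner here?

No

Plurality first-place counts: Grace 0, Carol 6, Eve 15, Bob 0, Hank 5, Alice 0 → Eve.
Borda totals: Grace 61, Carol 56, Eve 75, Bob 47, Hank 103, Alice 48 → Hank.
The two rules disagree: plurality picks Eve, Borda picks Hank.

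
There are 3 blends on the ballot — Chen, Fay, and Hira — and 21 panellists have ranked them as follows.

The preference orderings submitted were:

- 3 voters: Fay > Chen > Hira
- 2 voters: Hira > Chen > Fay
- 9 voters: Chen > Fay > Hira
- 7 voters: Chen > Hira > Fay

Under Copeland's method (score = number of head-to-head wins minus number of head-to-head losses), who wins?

Pairwise results:
  Chen vs Fay: Chen wins 18–3.
  Chen vs Hira: Chen wins 19–2.
  Fay vs Hira: Fay wins 12–9.
Copeland scores (wins − losses):
  Chen: 2 − 0 = 2
  Fay: 1 − 1 = 0
  Hira: 0 − 2 = -2
Chen has the best Copeland score.

Chen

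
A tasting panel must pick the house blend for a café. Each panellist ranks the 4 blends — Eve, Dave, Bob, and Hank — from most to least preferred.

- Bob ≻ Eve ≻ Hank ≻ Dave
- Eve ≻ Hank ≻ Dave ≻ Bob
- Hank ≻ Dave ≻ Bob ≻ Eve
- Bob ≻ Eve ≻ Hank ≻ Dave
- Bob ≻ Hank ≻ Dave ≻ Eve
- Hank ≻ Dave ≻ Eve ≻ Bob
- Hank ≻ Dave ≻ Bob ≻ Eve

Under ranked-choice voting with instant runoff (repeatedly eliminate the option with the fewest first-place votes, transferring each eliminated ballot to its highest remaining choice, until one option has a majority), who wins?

Hank

Round 1: Bob 3, Hank 3, Eve 1, Dave 0. Dave has the fewest and is eliminated.
Round 2: Bob 3, Hank 3, Eve 1. Eve has the fewest and is eliminated.
Round 3: Hank 4, Bob 3. Hank has a majority.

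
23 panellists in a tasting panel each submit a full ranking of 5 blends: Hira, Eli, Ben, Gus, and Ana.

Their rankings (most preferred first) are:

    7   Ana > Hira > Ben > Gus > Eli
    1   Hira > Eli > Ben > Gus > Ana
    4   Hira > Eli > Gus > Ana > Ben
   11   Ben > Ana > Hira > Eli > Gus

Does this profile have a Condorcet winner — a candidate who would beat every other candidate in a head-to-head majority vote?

No

Head-to-head results (23 voters total):
Hira vs Eli: Hira wins 23–0.
Hira vs Ben: Hira wins 12–11.
Hira vs Gus: Hira wins 23–0.
Hira vs Ana: Ana wins 18–5.
Eli vs Ben: Ben wins 18–5.
Eli vs Gus: Eli wins 16–7.
Eli vs Ana: Ana wins 18–5.
Ben vs Gus: Ben wins 19–4.
Ben vs Ana: Ben wins 12–11.
Gus vs Ana: Ana wins 18–5.
No candidate beats all others: Hira beats Ben beats Ana beats Hira, a majority cycle.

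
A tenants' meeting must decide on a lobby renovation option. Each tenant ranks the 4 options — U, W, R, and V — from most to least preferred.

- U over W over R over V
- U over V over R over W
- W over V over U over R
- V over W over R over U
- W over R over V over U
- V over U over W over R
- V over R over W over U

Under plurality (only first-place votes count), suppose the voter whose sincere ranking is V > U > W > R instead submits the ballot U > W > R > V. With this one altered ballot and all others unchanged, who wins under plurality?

U

First-place totals with the altered ballot: U 3, W 2, R 0, V 2.
The switch changes the winner from V to U.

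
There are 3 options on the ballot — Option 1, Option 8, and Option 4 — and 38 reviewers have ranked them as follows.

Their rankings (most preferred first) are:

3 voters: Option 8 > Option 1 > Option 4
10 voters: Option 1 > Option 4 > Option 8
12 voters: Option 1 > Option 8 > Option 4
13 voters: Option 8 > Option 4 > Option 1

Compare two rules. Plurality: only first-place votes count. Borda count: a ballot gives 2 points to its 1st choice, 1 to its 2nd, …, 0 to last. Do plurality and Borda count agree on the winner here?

Yes

Plurality first-place counts: Option 1 22, Option 8 16, Option 4 0 → Option 1.
Borda totals: Option 1 47, Option 8 44, Option 4 23 → Option 1.
The two rules agree on Option 1.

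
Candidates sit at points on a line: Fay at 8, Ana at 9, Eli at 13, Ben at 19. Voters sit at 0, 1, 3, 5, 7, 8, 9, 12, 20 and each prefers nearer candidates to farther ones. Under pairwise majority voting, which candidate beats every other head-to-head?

With single-peaked preferences on a line, the Condorcet winner is the candidate closest to the median voter.
The median voter (position 7) is closest to Fay at 8.
Check: Fay vs Ana — voters closer to Fay: 6 of 9.

Fay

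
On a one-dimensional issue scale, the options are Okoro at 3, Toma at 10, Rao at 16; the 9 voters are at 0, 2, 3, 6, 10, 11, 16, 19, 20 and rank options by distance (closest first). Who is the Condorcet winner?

With single-peaked preferences on a line, the Condorcet winner is the candidate closest to the median voter.
The median voter (position 10) is closest to Toma at 10.
Check: Toma vs Rao — voters closer to Toma: 6 of 9.

Toma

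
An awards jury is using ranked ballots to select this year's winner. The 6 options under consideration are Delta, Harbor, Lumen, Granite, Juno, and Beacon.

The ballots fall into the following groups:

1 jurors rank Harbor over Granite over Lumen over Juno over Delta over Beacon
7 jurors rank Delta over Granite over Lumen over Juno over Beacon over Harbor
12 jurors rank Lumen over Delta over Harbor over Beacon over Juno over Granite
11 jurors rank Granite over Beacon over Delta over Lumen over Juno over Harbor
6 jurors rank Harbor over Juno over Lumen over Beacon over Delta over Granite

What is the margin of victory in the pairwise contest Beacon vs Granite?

1

Ballots ranking Beacon above Granite: 12+6 = 18.
Ballots ranking Granite above Beacon: 1+7+11 = 19.
Granite wins 19–18, a margin of 1.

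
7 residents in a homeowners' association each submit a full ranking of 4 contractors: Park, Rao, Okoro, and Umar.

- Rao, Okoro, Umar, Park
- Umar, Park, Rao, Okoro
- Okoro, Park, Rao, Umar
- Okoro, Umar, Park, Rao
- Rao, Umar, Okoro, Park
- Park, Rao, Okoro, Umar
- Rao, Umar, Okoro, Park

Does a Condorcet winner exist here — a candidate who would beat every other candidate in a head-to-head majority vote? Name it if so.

There is no Condorcet winner

Head-to-head results (7 voters total):
Park vs Rao: Park wins 4–3.
Park vs Okoro: Okoro wins 5–2.
Park vs Umar: Umar wins 5–2.
Rao vs Okoro: Rao wins 5–2.
Rao vs Umar: Rao wins 5–2.
Okoro vs Umar: Okoro wins 4–3.
No candidate beats all others: Park beats Rao beats Okoro beats Park, a majority cycle.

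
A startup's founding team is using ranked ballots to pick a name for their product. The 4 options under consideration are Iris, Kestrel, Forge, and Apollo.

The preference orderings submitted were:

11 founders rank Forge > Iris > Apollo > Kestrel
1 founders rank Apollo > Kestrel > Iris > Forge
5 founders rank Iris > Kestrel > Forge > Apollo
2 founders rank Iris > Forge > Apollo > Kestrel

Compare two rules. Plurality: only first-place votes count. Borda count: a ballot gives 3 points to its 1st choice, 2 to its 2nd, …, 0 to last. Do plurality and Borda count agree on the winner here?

No

Plurality first-place counts: Iris 7, Kestrel 0, Forge 11, Apollo 1 → Forge.
Borda totals: Iris 44, Kestrel 12, Forge 42, Apollo 16 → Iris.
The two rules disagree: plurality picks Forge, Borda picks Iris.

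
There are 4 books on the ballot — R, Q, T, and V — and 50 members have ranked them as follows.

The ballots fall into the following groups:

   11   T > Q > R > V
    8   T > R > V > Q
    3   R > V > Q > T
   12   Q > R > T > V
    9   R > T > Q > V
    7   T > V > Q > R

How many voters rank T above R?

Ballots ranking T above R: 11+8+7 = 26.
Ballots ranking R above T: 3+12+9 = 24.
So 26 of 50 voters prefer T to R.

26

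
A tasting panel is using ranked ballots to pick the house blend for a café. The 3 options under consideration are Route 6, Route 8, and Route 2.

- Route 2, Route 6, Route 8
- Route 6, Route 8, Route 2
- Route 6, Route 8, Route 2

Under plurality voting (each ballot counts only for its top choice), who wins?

Route 6

First-place vote totals:
  Route 6: 2
  Route 8: 0
  Route 2: 1
Route 6 has the most first-place votes.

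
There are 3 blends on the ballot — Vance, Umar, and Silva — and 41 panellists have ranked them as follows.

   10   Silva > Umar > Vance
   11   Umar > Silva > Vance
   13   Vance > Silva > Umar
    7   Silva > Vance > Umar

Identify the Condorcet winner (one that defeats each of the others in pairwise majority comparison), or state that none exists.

Silva

Head-to-head results (41 voters total):
Vance vs Umar: Umar wins 21–20.
Vance vs Silva: Silva wins 28–13.
Umar vs Silva: Silva wins 30–11.
Silva beats each rival — Vance (28–13), Umar (30–11) — so Silva is the Condorcet winner.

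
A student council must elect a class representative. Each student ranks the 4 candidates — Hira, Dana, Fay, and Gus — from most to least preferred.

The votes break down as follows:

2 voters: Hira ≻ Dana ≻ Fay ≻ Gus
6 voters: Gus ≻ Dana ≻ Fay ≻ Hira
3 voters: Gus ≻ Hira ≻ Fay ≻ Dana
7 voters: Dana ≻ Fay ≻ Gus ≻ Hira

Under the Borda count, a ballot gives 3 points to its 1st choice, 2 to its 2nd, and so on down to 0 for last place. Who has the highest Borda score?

Dana

Borda scores:
  Hira: 2·3 + 6·0 + 3·2 + 7·0 = 12
  Dana: 2·2 + 6·2 + 3·0 + 7·3 = 37
  Fay: 2·1 + 6·1 + 3·1 + 7·2 = 25
  Gus: 2·0 + 6·3 + 3·3 + 7·1 = 34
Dana has the highest total.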